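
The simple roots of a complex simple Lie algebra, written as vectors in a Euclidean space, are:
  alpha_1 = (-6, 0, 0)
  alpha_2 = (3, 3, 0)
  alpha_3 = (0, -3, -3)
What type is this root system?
C3

Compute the Cartan integers a_ij = 2(alpha_i, alpha_j)/(alpha_j, alpha_j); the resulting 3x3 Cartan matrix is
[[2, -2, 0], [-1, 2, -1], [0, -1, 2]].
The roots have two lengths (squared-length ratio 2:1); the short ones are alpha_{2,3}. The associated Dynkin diagram is a chain of 3 nodes with a double edge at one end; the terminal node there is the unique long simple root (C_3), so the type is C_3 (the algebra sp(6)).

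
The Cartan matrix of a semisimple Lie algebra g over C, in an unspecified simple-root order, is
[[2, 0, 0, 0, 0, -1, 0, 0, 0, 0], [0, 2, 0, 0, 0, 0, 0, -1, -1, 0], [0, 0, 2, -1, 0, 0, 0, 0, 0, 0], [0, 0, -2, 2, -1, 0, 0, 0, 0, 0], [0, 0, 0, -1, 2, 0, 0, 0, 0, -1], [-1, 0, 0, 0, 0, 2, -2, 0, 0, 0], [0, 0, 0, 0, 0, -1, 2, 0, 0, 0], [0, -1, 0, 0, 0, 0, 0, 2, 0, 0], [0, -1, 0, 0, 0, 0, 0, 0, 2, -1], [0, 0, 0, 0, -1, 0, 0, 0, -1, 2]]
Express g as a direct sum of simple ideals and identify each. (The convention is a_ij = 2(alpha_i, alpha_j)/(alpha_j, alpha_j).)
B_3 (so(7)) + B_7 (so(15))

The diagram associated to this matrix has two connected components: the simple roots {alpha_1, alpha_6, alpha_7} form a chain of 3 nodes with a double edge at one end; the terminal node there is the unique short simple root (B_3), and {alpha_2, alpha_3, alpha_4, alpha_5, alpha_8, alpha_9, alpha_10} form a chain of 7 nodes with a double edge at one end; the terminal node there is the unique short simple root (B_7). A semisimple Lie algebra decomposes uniquely as the direct sum of simple ideals, one per connected component of its Dynkin diagram, so g ≅ B_3 ⊕ B_7 (dimension 21 + 105 = 126).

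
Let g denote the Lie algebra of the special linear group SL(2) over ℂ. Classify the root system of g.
A_1

This is sl(2), which has dimension 2^2 - 1 = 3 and rank 2 - 1 = 1 (a Cartan subalgebra is the diagonal traceless matrices). In the classification of classical Lie algebras, the special linear algebra sl(n+1) has type A_n; here n = 1, so the Dynkin diagram is a chain of 1 nodes with single edges (A_1). Hence the type is A_1.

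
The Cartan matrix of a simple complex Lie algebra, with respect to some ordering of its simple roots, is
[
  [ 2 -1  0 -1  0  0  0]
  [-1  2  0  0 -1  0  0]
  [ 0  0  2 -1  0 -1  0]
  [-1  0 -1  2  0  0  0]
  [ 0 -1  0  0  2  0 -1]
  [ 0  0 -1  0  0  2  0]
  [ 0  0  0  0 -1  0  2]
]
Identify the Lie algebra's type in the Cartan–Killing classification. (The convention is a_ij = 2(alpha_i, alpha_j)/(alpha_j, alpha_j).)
A7

The matrix has rank 7 with 2's on the diagonal. Reading the off-diagonal entries as Dynkin edges (a single edge where a_ij = a_ji = -1; a double or triple edge where a_ij * a_ji = 2 or 3), the diagram is a chain of 7 nodes with single edges (A_7). One simple-root ordering that puts it in standard form is (alpha_7, alpha_5, alpha_2, alpha_1, alpha_4, alpha_3, alpha_6). So the algebra is type A_7, i.e. sl(8).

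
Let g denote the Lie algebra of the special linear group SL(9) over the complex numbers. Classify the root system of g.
This is sl(9), which has dimension 9^2 - 1 = 80 and rank 9 - 1 = 8 (a Cartan subalgebra is the diagonal traceless matrices). In the classification of classical Lie algebras, the special linear algebra sl(n+1) has type A_n; here n = 8, so the Dynkin diagram is a chain of 8 nodes with single edges (A_8). Hence the type is A_8.

A8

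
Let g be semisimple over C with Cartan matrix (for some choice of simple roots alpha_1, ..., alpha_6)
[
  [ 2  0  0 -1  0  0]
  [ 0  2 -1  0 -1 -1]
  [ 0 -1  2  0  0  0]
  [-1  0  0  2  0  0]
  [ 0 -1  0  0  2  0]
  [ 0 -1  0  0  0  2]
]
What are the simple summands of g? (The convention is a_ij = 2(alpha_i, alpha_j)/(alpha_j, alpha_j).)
A2 + D4

The diagram associated to this matrix has two connected components: the simple roots {alpha_1, alpha_4} form a chain of 2 nodes with single edges (A_2), and {alpha_2, alpha_3, alpha_5, alpha_6} form a chain of 2 nodes with a fork of two nodes at one end (D_4). A semisimple Lie algebra decomposes uniquely as the direct sum of simple ideals, one per connected component of its Dynkin diagram, so g ≅ A_2 ⊕ D_4 (dimension 8 + 28 = 36).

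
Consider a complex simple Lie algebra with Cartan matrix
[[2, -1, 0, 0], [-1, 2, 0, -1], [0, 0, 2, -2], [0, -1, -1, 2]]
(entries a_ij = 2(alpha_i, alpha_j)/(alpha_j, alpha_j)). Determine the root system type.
C4

The matrix has rank 4 with 2's on the diagonal. Reading the off-diagonal entries as Dynkin edges (a single edge where a_ij = a_ji = -1; a double or triple edge where a_ij * a_ji = 2 or 3), the diagram is a chain of 4 nodes with a double edge at one end; the terminal node there is the unique long simple root (C_4). One simple-root ordering that puts it in standard form is (alpha_1, alpha_2, alpha_4, alpha_3). So the algebra is type C_4, i.e. sp(8).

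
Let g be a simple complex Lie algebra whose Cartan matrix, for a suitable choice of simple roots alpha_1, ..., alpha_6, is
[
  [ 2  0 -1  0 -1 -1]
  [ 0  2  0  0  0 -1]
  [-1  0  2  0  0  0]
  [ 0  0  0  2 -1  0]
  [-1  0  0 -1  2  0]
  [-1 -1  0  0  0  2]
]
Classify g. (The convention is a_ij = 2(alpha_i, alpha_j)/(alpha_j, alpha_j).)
The matrix has rank 6 with 2's on the diagonal. Reading the off-diagonal entries as Dynkin edges (a single edge where a_ij = a_ji = -1; a double or triple edge where a_ij * a_ji = 2 or 3), the diagram is a chain of 5 nodes with one extra node attached to the third node from one end (E_6). One simple-root ordering that puts it in standard form is (alpha_2, alpha_3, alpha_6, alpha_1, alpha_5, alpha_4). So the algebra is type E_6.

E_6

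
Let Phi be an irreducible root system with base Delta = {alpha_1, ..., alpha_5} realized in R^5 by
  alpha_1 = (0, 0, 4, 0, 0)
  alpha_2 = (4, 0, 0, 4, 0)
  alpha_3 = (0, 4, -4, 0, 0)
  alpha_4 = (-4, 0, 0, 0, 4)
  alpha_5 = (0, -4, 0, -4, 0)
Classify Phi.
B5

Compute the Cartan integers a_ij = 2(alpha_i, alpha_j)/(alpha_j, alpha_j); the resulting 5x5 Cartan matrix is
[[2, 0, -1, 0, 0], [0, 2, 0, -1, -1], [-2, 0, 2, 0, -1], [0, -1, 0, 2, 0], [0, -1, -1, 0, 2]].
The roots have two lengths (squared-length ratio 2:1); the short ones are alpha_{1}. The associated Dynkin diagram is a chain of 5 nodes with a double edge at one end; the terminal node there is the unique short simple root (B_5), so the type is B_5 (the algebra so(11)).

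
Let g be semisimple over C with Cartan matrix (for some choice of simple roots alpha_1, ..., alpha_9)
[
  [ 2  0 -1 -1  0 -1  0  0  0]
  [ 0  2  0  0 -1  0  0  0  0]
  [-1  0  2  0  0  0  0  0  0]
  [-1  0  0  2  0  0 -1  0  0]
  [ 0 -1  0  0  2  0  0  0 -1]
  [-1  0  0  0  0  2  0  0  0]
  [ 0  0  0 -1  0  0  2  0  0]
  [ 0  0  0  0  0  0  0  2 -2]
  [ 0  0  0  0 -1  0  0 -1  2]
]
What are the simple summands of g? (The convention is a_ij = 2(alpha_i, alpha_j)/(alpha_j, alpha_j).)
C4 ⊕ D5

The diagram associated to this matrix has two connected components: the simple roots {alpha_2, alpha_5, alpha_8, alpha_9} form a chain of 4 nodes with a double edge at one end; the terminal node there is the unique long simple root (C_4), and {alpha_1, alpha_3, alpha_4, alpha_6, alpha_7} form a chain of 3 nodes with a fork of two nodes at one end (D_5). A semisimple Lie algebra decomposes uniquely as the direct sum of simple ideals, one per connected component of its Dynkin diagram, so g ≅ C_4 ⊕ D_5 (dimension 36 + 45 = 81).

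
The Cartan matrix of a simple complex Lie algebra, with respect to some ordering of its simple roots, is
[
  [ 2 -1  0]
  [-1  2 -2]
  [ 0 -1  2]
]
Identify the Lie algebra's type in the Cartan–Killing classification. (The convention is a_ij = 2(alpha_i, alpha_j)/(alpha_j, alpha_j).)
B_3

The matrix has rank 3 with 2's on the diagonal. Reading the off-diagonal entries as Dynkin edges (a single edge where a_ij = a_ji = -1; a double or triple edge where a_ij * a_ji = 2 or 3), the diagram is a chain of 3 nodes with a double edge at one end; the terminal node there is the unique short simple root (B_3). One simple-root ordering that puts it in standard form is (alpha_1, alpha_2, alpha_3). So the algebra is type B_3, i.e. so(7).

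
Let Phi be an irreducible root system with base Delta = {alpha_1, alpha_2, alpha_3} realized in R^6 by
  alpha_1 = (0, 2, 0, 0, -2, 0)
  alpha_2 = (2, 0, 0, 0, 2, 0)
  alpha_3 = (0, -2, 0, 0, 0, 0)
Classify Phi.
type B_3

Compute the Cartan integers a_ij = 2(alpha_i, alpha_j)/(alpha_j, alpha_j); the resulting 3x3 Cartan matrix is
[[2, -1, -2], [-1, 2, 0], [-1, 0, 2]].
The roots have two lengths (squared-length ratio 2:1); the short ones are alpha_{3}. The associated Dynkin diagram is a chain of 3 nodes with a double edge at one end; the terminal node there is the unique short simple root (B_3), so the type is B_3 (the algebra so(7)).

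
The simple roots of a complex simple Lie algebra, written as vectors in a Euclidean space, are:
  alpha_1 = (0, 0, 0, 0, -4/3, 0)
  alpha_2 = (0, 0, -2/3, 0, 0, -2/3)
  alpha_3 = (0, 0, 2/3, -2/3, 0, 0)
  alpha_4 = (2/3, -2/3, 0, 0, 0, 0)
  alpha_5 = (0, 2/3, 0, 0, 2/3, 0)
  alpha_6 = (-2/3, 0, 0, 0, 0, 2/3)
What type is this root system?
C6

Compute the Cartan integers a_ij = 2(alpha_i, alpha_j)/(alpha_j, alpha_j); the resulting 6x6 Cartan matrix is
[[2, 0, 0, 0, -2, 0], [0, 2, -1, 0, 0, -1], [0, -1, 2, 0, 0, 0], [0, 0, 0, 2, -1, -1], [-1, 0, 0, -1, 2, 0], [0, -1, 0, -1, 0, 2]].
The roots have two lengths (squared-length ratio 2:1); the short ones are alpha_{2,3,4,5,6}. The associated Dynkin diagram is a chain of 6 nodes with a double edge at one end; the terminal node there is the unique long simple root (C_6), so the type is C_6 (the algebra sp(12)).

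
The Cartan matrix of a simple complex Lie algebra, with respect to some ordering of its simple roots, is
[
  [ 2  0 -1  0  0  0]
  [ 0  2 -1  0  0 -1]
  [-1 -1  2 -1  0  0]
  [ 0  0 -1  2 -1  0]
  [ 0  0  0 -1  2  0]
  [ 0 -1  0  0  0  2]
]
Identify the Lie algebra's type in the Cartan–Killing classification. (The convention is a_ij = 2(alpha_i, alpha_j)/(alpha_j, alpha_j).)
E6

The matrix has rank 6 with 2's on the diagonal. Reading the off-diagonal entries as Dynkin edges (a single edge where a_ij = a_ji = -1; a double or triple edge where a_ij * a_ji = 2 or 3), the diagram is a chain of 5 nodes with one extra node attached to the third node from one end (E_6). One simple-root ordering that puts it in standard form is (alpha_5, alpha_1, alpha_4, alpha_3, alpha_2, alpha_6). So the algebra is type E_6.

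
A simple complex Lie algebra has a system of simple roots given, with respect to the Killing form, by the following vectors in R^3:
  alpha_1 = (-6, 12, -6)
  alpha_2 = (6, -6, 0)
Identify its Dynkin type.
Compute the Cartan integers a_ij = 2(alpha_i, alpha_j)/(alpha_j, alpha_j); the resulting 2x2 Cartan matrix is
[[2, -3], [-1, 2]].
The roots have two lengths (squared-length ratio 3:1); the short ones are alpha_{2}. The associated Dynkin diagram is two nodes joined by a triple edge (G_2), so the type is G_2.

G_2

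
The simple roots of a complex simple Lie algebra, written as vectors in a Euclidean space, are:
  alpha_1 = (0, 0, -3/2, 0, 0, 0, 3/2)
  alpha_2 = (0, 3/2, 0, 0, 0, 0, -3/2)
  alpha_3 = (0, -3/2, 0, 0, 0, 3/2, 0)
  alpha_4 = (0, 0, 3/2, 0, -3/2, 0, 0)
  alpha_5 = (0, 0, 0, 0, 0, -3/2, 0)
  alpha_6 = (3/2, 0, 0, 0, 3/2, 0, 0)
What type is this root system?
B_6 (so(13))

Compute the Cartan integers a_ij = 2(alpha_i, alpha_j)/(alpha_j, alpha_j); the resulting 6x6 Cartan matrix is
[[2, -1, 0, -1, 0, 0], [-1, 2, -1, 0, 0, 0], [0, -1, 2, 0, -2, 0], [-1, 0, 0, 2, 0, -1], [0, 0, -1, 0, 2, 0], [0, 0, 0, -1, 0, 2]].
The roots have two lengths (squared-length ratio 2:1); the short ones are alpha_{5}. The associated Dynkin diagram is a chain of 6 nodes with a double edge at one end; the terminal node there is the unique short simple root (B_6), so the type is B_6 (the algebra so(13)).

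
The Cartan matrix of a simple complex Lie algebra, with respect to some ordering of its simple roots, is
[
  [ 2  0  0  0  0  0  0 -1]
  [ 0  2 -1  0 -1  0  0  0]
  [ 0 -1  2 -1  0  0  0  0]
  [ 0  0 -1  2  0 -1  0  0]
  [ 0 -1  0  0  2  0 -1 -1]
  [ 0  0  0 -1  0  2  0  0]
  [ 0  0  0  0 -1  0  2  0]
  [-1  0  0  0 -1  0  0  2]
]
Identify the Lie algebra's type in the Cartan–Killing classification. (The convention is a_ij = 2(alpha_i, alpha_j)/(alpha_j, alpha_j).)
The matrix has rank 8 with 2's on the diagonal. Reading the off-diagonal entries as Dynkin edges (a single edge where a_ij = a_ji = -1; a double or triple edge where a_ij * a_ji = 2 or 3), the diagram is a chain of 7 nodes with one extra node attached to the third node from one end (E_8). One simple-root ordering that puts it in standard form is (alpha_1, alpha_7, alpha_8, alpha_5, alpha_2, alpha_3, alpha_4, alpha_6). So the algebra is type E_8.

E8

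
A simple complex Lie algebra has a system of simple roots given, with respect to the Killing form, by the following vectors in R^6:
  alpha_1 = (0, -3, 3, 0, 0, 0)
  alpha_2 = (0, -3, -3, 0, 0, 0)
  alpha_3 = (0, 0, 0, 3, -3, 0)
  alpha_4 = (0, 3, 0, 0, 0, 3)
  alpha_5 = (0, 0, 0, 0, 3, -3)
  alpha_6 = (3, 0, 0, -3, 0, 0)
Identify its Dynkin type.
D_6 (so(12))

Compute the Cartan integers a_ij = 2(alpha_i, alpha_j)/(alpha_j, alpha_j); the resulting 6x6 Cartan matrix is
[[2, 0, 0, -1, 0, 0], [0, 2, 0, -1, 0, 0], [0, 0, 2, 0, -1, -1], [-1, -1, 0, 2, -1, 0], [0, 0, -1, -1, 2, 0], [0, 0, -1, 0, 0, 2]].
All simple roots have the same length, so the diagram is simply laced. The associated Dynkin diagram is a chain of 4 nodes with a fork of two nodes at one end (D_6), so the type is D_6 (the algebra so(12)).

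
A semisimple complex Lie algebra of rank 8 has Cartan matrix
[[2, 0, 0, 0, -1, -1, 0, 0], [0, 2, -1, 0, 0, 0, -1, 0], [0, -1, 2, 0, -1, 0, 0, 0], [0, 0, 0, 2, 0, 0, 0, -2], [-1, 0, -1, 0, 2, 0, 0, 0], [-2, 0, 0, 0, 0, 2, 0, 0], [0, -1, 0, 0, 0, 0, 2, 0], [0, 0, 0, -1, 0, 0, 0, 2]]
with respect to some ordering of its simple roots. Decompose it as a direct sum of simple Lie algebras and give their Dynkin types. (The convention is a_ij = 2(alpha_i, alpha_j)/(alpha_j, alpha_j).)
type B_2 ⊕ type C_6

The diagram associated to this matrix has two connected components: the simple roots {alpha_4, alpha_8} form a chain of 2 nodes with a double edge at one end; the terminal node there is the unique short simple root (B_2), and {alpha_1, alpha_2, alpha_3, alpha_5, alpha_6, alpha_7} form a chain of 6 nodes with a double edge at one end; the terminal node there is the unique long simple root (C_6). A semisimple Lie algebra decomposes uniquely as the direct sum of simple ideals, one per connected component of its Dynkin diagram, so g ≅ B_2 ⊕ C_6 (dimension 10 + 78 = 88).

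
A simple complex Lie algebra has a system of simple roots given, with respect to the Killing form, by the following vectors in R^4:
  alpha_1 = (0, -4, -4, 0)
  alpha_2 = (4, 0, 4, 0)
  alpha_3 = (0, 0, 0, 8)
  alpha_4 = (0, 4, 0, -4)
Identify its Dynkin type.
C_4 (sp(8))

Compute the Cartan integers a_ij = 2(alpha_i, alpha_j)/(alpha_j, alpha_j); the resulting 4x4 Cartan matrix is
[[2, -1, 0, -1], [-1, 2, 0, 0], [0, 0, 2, -2], [-1, 0, -1, 2]].
The roots have two lengths (squared-length ratio 2:1); the short ones are alpha_{1,2,4}. The associated Dynkin diagram is a chain of 4 nodes with a double edge at one end; the terminal node there is the unique long simple root (C_4), so the type is C_4 (the algebra sp(8)).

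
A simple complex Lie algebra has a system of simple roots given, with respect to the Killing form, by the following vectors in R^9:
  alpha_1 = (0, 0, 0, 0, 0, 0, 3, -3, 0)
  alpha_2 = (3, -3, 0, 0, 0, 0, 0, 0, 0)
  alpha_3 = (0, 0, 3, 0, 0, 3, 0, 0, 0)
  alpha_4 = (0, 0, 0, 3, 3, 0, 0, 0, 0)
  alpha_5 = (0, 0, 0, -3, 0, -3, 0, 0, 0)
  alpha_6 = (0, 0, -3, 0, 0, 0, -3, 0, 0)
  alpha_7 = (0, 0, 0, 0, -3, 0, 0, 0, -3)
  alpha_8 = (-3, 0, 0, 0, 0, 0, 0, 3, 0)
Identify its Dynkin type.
Compute the Cartan integers a_ij = 2(alpha_i, alpha_j)/(alpha_j, alpha_j); the resulting 8x8 Cartan matrix is
[[2, 0, 0, 0, 0, -1, 0, -1], [0, 2, 0, 0, 0, 0, 0, -1], [0, 0, 2, 0, -1, -1, 0, 0], [0, 0, 0, 2, -1, 0, -1, 0], [0, 0, -1, -1, 2, 0, 0, 0], [-1, 0, -1, 0, 0, 2, 0, 0], [0, 0, 0, -1, 0, 0, 2, 0], [-1, -1, 0, 0, 0, 0, 0, 2]].
All simple roots have the same length, so the diagram is simply laced. The associated Dynkin diagram is a chain of 8 nodes with single edges (A_8), so the type is A_8 (the algebra sl(9)).

A8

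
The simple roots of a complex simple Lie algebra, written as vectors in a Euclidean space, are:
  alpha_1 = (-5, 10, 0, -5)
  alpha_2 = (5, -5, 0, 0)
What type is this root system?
Compute the Cartan integers a_ij = 2(alpha_i, alpha_j)/(alpha_j, alpha_j); the resulting 2x2 Cartan matrix is
[[2, -3], [-1, 2]].
The roots have two lengths (squared-length ratio 3:1); the short ones are alpha_{2}. The associated Dynkin diagram is two nodes joined by a triple edge (G_2), so the type is G_2.

type G_2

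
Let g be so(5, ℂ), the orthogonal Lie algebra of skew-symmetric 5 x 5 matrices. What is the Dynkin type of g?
B2

This is so(5) with 5 odd, which has dimension 5(5-1)/2 = 10 and rank (5-1)/2 = 2. In the classification of classical Lie algebras, the orthogonal algebra so(2n+1) in an odd number of variables has type B_n; here n = 2, so the Dynkin diagram is a chain of 2 nodes with a double edge at one end; the terminal node there is the unique short simple root (B_2). Hence the type is B_2.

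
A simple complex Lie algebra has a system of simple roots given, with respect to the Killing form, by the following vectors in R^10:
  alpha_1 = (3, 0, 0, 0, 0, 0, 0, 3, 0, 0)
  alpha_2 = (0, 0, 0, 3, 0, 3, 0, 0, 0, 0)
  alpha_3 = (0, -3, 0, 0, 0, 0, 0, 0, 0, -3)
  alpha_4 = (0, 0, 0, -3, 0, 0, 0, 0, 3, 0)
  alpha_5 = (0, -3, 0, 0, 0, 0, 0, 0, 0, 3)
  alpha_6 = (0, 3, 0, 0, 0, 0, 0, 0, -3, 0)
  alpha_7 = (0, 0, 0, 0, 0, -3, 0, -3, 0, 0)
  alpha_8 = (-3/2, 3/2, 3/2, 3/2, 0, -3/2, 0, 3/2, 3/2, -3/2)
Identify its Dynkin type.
Compute the Cartan integers a_ij = 2(alpha_i, alpha_j)/(alpha_j, alpha_j); the resulting 8x8 Cartan matrix is
[[2, 0, 0, 0, 0, 0, -1, 0], [0, 2, 0, -1, 0, 0, -1, 0], [0, 0, 2, 0, 0, -1, 0, 0], [0, -1, 0, 2, 0, -1, 0, 0], [0, 0, 0, 0, 2, -1, 0, -1], [0, 0, -1, -1, -1, 2, 0, 0], [-1, -1, 0, 0, 0, 0, 2, 0], [0, 0, 0, 0, -1, 0, 0, 2]].
All simple roots have the same length, so the diagram is simply laced. The associated Dynkin diagram is a chain of 7 nodes with one extra node attached to the third node from one end (E_8), so the type is E_8.

E_8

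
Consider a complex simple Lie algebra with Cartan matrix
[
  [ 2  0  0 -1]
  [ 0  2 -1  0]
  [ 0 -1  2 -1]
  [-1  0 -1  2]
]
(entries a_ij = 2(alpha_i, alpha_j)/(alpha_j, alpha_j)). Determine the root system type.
The matrix has rank 4 with 2's on the diagonal. Reading the off-diagonal entries as Dynkin edges (a single edge where a_ij = a_ji = -1; a double or triple edge where a_ij * a_ji = 2 or 3), the diagram is a chain of 4 nodes with single edges (A_4). One simple-root ordering that puts it in standard form is (alpha_2, alpha_3, alpha_4, alpha_1). So the algebra is type A_4, i.e. sl(5).

A4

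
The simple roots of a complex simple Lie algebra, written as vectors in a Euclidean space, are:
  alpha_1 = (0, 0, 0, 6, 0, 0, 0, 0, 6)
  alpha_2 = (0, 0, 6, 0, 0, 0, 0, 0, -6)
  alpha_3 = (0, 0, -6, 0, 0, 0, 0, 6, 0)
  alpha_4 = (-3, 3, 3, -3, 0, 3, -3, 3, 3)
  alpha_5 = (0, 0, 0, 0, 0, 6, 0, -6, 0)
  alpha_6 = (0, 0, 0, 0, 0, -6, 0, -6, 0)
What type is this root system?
Compute the Cartan integers a_ij = 2(alpha_i, alpha_j)/(alpha_j, alpha_j); the resulting 6x6 Cartan matrix is
[[2, -1, 0, 0, 0, 0], [-1, 2, -1, 0, 0, 0], [0, -1, 2, 0, -1, -1], [0, 0, 0, 2, 0, -1], [0, 0, -1, 0, 2, 0], [0, 0, -1, -1, 0, 2]].
All simple roots have the same length, so the diagram is simply laced. The associated Dynkin diagram is a chain of 5 nodes with one extra node attached to the third node from one end (E_6), so the type is E_6.

E_6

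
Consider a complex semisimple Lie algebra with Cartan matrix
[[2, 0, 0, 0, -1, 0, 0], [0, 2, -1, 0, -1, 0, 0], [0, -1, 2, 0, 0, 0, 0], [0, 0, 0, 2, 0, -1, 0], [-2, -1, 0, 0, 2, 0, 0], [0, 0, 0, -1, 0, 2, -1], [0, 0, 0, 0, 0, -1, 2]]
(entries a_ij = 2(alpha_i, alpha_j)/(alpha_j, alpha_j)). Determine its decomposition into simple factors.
The diagram associated to this matrix has two connected components: the simple roots {alpha_4, alpha_6, alpha_7} form a chain of 3 nodes with single edges (A_3), and {alpha_1, alpha_2, alpha_3, alpha_5} form a chain of 4 nodes with a double edge at one end; the terminal node there is the unique short simple root (B_4). A semisimple Lie algebra decomposes uniquely as the direct sum of simple ideals, one per connected component of its Dynkin diagram, so g ≅ A_3 ⊕ B_4 (dimension 15 + 36 = 51).

A_3 (sl(4)) ⊕ B_4 (so(9))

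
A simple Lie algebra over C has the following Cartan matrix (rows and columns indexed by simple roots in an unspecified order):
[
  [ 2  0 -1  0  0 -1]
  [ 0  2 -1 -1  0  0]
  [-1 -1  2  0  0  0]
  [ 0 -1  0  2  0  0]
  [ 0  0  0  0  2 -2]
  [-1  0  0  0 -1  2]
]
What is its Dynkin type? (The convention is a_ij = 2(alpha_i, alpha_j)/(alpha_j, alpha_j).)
The matrix has rank 6 with 2's on the diagonal. Reading the off-diagonal entries as Dynkin edges (a single edge where a_ij = a_ji = -1; a double or triple edge where a_ij * a_ji = 2 or 3), the diagram is a chain of 6 nodes with a double edge at one end; the terminal node there is the unique long simple root (C_6). One simple-root ordering that puts it in standard form is (alpha_4, alpha_2, alpha_3, alpha_1, alpha_6, alpha_5). So the algebra is type C_6, i.e. sp(12).

C_6 (sp(12))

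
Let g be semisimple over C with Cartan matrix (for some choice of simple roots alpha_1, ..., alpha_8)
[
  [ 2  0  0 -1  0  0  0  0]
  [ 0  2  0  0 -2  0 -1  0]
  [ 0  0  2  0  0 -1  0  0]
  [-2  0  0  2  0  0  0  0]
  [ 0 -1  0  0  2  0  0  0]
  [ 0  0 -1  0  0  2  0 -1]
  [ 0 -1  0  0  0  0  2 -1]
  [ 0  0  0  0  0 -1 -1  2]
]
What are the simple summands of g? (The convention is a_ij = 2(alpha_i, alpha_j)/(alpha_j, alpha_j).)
The diagram associated to this matrix has two connected components: the simple roots {alpha_1, alpha_4} form a chain of 2 nodes with a double edge at one end; the terminal node there is the unique short simple root (B_2), and {alpha_2, alpha_3, alpha_5, alpha_6, alpha_7, alpha_8} form a chain of 6 nodes with a double edge at one end; the terminal node there is the unique short simple root (B_6). A semisimple Lie algebra decomposes uniquely as the direct sum of simple ideals, one per connected component of its Dynkin diagram, so g ≅ B_2 ⊕ B_6 (dimension 10 + 78 = 88).

B_2 (so(5)) + B_6 (so(13))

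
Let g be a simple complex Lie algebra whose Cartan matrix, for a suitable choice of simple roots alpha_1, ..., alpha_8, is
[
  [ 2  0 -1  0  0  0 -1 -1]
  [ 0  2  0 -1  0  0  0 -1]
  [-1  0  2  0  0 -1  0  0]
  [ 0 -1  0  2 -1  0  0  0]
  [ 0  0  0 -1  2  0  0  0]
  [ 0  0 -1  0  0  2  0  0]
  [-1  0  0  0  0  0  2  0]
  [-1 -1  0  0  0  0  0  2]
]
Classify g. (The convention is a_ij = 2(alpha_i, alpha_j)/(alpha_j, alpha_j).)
The matrix has rank 8 with 2's on the diagonal. Reading the off-diagonal entries as Dynkin edges (a single edge where a_ij = a_ji = -1; a double or triple edge where a_ij * a_ji = 2 or 3), the diagram is a chain of 7 nodes with one extra node attached to the third node from one end (E_8). One simple-root ordering that puts it in standard form is (alpha_6, alpha_7, alpha_3, alpha_1, alpha_8, alpha_2, alpha_4, alpha_5). So the algebra is type E_8.

E8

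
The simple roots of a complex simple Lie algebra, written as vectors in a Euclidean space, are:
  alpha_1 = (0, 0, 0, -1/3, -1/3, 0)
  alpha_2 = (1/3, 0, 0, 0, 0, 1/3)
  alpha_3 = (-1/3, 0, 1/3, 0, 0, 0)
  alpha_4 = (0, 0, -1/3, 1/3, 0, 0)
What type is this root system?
Compute the Cartan integers a_ij = 2(alpha_i, alpha_j)/(alpha_j, alpha_j); the resulting 4x4 Cartan matrix is
[[2, 0, 0, -1], [0, 2, -1, 0], [0, -1, 2, -1], [-1, 0, -1, 2]].
All simple roots have the same length, so the diagram is simply laced. The associated Dynkin diagram is a chain of 4 nodes with single edges (A_4), so the type is A_4 (the algebra sl(5)).

A_4 (sl(5))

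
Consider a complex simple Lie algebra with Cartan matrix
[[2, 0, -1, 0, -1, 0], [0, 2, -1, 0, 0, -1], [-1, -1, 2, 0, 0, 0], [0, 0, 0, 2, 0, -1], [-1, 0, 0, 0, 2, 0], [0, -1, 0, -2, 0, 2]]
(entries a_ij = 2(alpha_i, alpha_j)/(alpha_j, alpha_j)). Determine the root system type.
The matrix has rank 6 with 2's on the diagonal. Reading the off-diagonal entries as Dynkin edges (a single edge where a_ij = a_ji = -1; a double or triple edge where a_ij * a_ji = 2 or 3), the diagram is a chain of 6 nodes with a double edge at one end; the terminal node there is the unique short simple root (B_6). One simple-root ordering that puts it in standard form is (alpha_5, alpha_1, alpha_3, alpha_2, alpha_6, alpha_4). So the algebra is type B_6, i.e. so(13).

type B_6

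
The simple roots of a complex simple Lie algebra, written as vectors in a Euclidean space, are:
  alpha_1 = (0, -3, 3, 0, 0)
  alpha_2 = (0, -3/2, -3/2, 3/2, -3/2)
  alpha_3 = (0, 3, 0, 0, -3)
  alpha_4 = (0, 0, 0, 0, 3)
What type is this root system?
F4

Compute the Cartan integers a_ij = 2(alpha_i, alpha_j)/(alpha_j, alpha_j); the resulting 4x4 Cartan matrix is
[[2, 0, -1, 0], [0, 2, 0, -1], [-1, 0, 2, -2], [0, -1, -1, 2]].
The roots have two lengths (squared-length ratio 2:1); the short ones are alpha_{2,4}. The associated Dynkin diagram is a chain of 4 nodes with a double edge between the middle two (F_4), so the type is F_4.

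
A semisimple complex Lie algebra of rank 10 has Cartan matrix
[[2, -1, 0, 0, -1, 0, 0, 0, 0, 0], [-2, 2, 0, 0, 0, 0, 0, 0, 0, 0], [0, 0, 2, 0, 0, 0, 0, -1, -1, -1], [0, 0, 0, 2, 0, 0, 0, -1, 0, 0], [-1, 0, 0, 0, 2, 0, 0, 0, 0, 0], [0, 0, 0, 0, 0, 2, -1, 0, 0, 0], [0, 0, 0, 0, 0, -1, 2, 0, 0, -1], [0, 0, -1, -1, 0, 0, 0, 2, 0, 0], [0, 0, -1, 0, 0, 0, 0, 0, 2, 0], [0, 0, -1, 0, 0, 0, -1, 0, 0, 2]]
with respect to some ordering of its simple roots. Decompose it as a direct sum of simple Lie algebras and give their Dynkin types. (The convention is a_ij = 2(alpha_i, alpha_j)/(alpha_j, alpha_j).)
The diagram associated to this matrix has two connected components: the simple roots {alpha_1, alpha_2, alpha_5} form a chain of 3 nodes with a double edge at one end; the terminal node there is the unique long simple root (C_3), and {alpha_3, alpha_4, alpha_6, alpha_7, alpha_8, alpha_9, alpha_10} form a chain of 6 nodes with one extra node attached to the third node from one end (E_7). A semisimple Lie algebra decomposes uniquely as the direct sum of simple ideals, one per connected component of its Dynkin diagram, so g ≅ C_3 ⊕ E_7 (dimension 21 + 133 = 154).

type C_3 ⊕ type E_7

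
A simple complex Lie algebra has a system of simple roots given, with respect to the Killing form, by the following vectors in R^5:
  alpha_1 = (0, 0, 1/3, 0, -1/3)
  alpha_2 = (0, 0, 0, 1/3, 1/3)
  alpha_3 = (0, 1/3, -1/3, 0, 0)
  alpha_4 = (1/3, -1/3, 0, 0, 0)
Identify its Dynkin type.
A4

Compute the Cartan integers a_ij = 2(alpha_i, alpha_j)/(alpha_j, alpha_j); the resulting 4x4 Cartan matrix is
[[2, -1, -1, 0], [-1, 2, 0, 0], [-1, 0, 2, -1], [0, 0, -1, 2]].
All simple roots have the same length, so the diagram is simply laced. The associated Dynkin diagram is a chain of 4 nodes with single edges (A_4), so the type is A_4 (the algebra sl(5)).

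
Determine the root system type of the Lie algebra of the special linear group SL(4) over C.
This is sl(4), which has dimension 4^2 - 1 = 15 and rank 4 - 1 = 3 (a Cartan subalgebra is the diagonal traceless matrices). In the classification of classical Lie algebras, the special linear algebra sl(n+1) has type A_n; here n = 3, so the Dynkin diagram is a chain of 3 nodes with single edges (A_3). Hence the type is A_3.

type A_3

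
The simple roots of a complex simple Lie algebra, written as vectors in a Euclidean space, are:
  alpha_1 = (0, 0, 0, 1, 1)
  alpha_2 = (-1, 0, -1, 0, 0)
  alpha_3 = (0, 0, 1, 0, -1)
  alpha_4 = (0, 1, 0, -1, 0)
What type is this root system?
Compute the Cartan integers a_ij = 2(alpha_i, alpha_j)/(alpha_j, alpha_j); the resulting 4x4 Cartan matrix is
[[2, 0, -1, -1], [0, 2, -1, 0], [-1, -1, 2, 0], [-1, 0, 0, 2]].
All simple roots have the same length, so the diagram is simply laced. The associated Dynkin diagram is a chain of 4 nodes with single edges (A_4), so the type is A_4 (the algebra sl(5)).

A4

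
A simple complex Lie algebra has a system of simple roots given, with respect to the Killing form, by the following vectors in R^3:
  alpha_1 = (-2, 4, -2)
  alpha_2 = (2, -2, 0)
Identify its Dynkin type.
Compute the Cartan integers a_ij = 2(alpha_i, alpha_j)/(alpha_j, alpha_j); the resulting 2x2 Cartan matrix is
[[2, -3], [-1, 2]].
The roots have two lengths (squared-length ratio 3:1); the short ones are alpha_{2}. The associated Dynkin diagram is two nodes joined by a triple edge (G_2), so the type is G_2.

type G_2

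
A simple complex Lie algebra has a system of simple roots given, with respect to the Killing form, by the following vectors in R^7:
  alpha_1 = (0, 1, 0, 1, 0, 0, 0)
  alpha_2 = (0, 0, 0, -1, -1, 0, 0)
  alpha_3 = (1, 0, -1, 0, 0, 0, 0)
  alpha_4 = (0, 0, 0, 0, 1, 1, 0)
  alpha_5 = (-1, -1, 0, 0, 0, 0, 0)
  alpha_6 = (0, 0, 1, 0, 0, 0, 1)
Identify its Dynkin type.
A_6 (sl(7))

Compute the Cartan integers a_ij = 2(alpha_i, alpha_j)/(alpha_j, alpha_j); the resulting 6x6 Cartan matrix is
[[2, -1, 0, 0, -1, 0], [-1, 2, 0, -1, 0, 0], [0, 0, 2, 0, -1, -1], [0, -1, 0, 2, 0, 0], [-1, 0, -1, 0, 2, 0], [0, 0, -1, 0, 0, 2]].
All simple roots have the same length, so the diagram is simply laced. The associated Dynkin diagram is a chain of 6 nodes with single edges (A_6), so the type is A_6 (the algebra sl(7)).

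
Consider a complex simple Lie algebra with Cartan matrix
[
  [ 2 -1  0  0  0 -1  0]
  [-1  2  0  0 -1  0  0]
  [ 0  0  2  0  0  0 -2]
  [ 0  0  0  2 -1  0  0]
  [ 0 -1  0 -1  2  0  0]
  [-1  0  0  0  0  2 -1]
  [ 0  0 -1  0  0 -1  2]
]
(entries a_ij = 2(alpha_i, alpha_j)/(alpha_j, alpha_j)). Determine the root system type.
The matrix has rank 7 with 2's on the diagonal. Reading the off-diagonal entries as Dynkin edges (a single edge where a_ij = a_ji = -1; a double or triple edge where a_ij * a_ji = 2 or 3), the diagram is a chain of 7 nodes with a double edge at one end; the terminal node there is the unique long simple root (C_7). One simple-root ordering that puts it in standard form is (alpha_4, alpha_5, alpha_2, alpha_1, alpha_6, alpha_7, alpha_3). So the algebra is type C_7, i.e. sp(14).

C_7 (sp(14))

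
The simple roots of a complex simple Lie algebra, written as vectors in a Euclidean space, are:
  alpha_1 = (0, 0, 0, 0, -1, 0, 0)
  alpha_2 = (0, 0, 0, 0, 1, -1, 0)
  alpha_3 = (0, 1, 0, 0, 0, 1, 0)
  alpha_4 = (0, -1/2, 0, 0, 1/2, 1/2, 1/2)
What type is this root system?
Compute the Cartan integers a_ij = 2(alpha_i, alpha_j)/(alpha_j, alpha_j); the resulting 4x4 Cartan matrix is
[[2, -1, 0, -1], [-2, 2, -1, 0], [0, -1, 2, 0], [-1, 0, 0, 2]].
The roots have two lengths (squared-length ratio 2:1); the short ones are alpha_{1,4}. The associated Dynkin diagram is a chain of 4 nodes with a double edge between the middle two (F_4), so the type is F_4.

F_4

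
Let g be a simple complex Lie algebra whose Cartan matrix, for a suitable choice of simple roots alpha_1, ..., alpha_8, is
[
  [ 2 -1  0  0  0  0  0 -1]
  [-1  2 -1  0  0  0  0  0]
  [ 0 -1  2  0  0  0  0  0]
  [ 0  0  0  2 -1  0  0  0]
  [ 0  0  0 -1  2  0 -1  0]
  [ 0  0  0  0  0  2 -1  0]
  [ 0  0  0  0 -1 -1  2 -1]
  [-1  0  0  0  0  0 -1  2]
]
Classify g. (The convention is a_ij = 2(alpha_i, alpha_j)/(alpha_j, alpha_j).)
E_8

The matrix has rank 8 with 2's on the diagonal. Reading the off-diagonal entries as Dynkin edges (a single edge where a_ij = a_ji = -1; a double or triple edge where a_ij * a_ji = 2 or 3), the diagram is a chain of 7 nodes with one extra node attached to the third node from one end (E_8). One simple-root ordering that puts it in standard form is (alpha_4, alpha_6, alpha_5, alpha_7, alpha_8, alpha_1, alpha_2, alpha_3). So the algebra is type E_8.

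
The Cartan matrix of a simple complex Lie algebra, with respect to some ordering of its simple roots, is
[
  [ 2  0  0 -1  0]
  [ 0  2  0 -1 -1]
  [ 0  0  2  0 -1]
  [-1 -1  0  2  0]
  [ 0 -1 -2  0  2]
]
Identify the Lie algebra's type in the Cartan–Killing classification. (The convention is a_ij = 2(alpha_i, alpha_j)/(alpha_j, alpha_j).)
The matrix has rank 5 with 2's on the diagonal. Reading the off-diagonal entries as Dynkin edges (a single edge where a_ij = a_ji = -1; a double or triple edge where a_ij * a_ji = 2 or 3), the diagram is a chain of 5 nodes with a double edge at one end; the terminal node there is the unique short simple root (B_5). One simple-root ordering that puts it in standard form is (alpha_1, alpha_4, alpha_2, alpha_5, alpha_3). So the algebra is type B_5, i.e. so(11).

B5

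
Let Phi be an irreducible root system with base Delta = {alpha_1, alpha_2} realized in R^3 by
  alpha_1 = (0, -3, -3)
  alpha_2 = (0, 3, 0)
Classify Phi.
Compute the Cartan integers a_ij = 2(alpha_i, alpha_j)/(alpha_j, alpha_j); the resulting 2x2 Cartan matrix is
[[2, -2], [-1, 2]].
The roots have two lengths (squared-length ratio 2:1); the short ones are alpha_{2}. The associated Dynkin diagram is a chain of 2 nodes with a double edge at one end; the terminal node there is the unique short simple root (B_2), so the type is B_2 (the algebra so(5)).

type B_2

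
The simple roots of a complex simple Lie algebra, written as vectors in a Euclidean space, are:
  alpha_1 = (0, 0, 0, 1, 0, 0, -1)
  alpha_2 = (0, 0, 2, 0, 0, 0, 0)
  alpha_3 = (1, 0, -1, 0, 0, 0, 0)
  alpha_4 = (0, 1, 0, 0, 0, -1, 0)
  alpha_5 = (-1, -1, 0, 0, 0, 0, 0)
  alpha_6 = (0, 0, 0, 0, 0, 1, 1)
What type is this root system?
C_6

Compute the Cartan integers a_ij = 2(alpha_i, alpha_j)/(alpha_j, alpha_j); the resulting 6x6 Cartan matrix is
[[2, 0, 0, 0, 0, -1], [0, 2, -2, 0, 0, 0], [0, -1, 2, 0, -1, 0], [0, 0, 0, 2, -1, -1], [0, 0, -1, -1, 2, 0], [-1, 0, 0, -1, 0, 2]].
The roots have two lengths (squared-length ratio 2:1); the short ones are alpha_{1,3,4,5,6}. The associated Dynkin diagram is a chain of 6 nodes with a double edge at one end; the terminal node there is the unique long simple root (C_6), so the type is C_6 (the algebra sp(12)).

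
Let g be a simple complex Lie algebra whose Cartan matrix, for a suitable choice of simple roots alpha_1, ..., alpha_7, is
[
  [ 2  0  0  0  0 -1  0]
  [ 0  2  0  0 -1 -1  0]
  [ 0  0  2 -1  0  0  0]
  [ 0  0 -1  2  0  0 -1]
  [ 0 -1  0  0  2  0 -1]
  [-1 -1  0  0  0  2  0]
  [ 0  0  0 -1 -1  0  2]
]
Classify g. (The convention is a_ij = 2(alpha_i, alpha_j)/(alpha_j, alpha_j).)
The matrix has rank 7 with 2's on the diagonal. Reading the off-diagonal entries as Dynkin edges (a single edge where a_ij = a_ji = -1; a double or triple edge where a_ij * a_ji = 2 or 3), the diagram is a chain of 7 nodes with single edges (A_7). One simple-root ordering that puts it in standard form is (alpha_1, alpha_6, alpha_2, alpha_5, alpha_7, alpha_4, alpha_3). So the algebra is type A_7, i.e. sl(8).

A_7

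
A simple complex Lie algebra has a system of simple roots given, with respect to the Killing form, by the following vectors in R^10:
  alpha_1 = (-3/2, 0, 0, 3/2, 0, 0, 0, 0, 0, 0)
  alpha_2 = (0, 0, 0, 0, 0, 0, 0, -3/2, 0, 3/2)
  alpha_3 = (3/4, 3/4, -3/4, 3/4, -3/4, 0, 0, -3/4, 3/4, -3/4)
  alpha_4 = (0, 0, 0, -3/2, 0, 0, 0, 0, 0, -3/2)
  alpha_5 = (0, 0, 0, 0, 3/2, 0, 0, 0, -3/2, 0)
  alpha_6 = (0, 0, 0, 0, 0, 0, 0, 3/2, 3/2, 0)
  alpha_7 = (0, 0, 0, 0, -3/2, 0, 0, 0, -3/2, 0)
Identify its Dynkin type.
type E_7

Compute the Cartan integers a_ij = 2(alpha_i, alpha_j)/(alpha_j, alpha_j); the resulting 7x7 Cartan matrix is
[[2, 0, 0, -1, 0, 0, 0], [0, 2, 0, -1, 0, -1, 0], [0, 0, 2, 0, -1, 0, 0], [-1, -1, 0, 2, 0, 0, 0], [0, 0, -1, 0, 2, -1, 0], [0, -1, 0, 0, -1, 2, -1], [0, 0, 0, 0, 0, -1, 2]].
All simple roots have the same length, so the diagram is simply laced. The associated Dynkin diagram is a chain of 6 nodes with one extra node attached to the third node from one end (E_7), so the type is E_7.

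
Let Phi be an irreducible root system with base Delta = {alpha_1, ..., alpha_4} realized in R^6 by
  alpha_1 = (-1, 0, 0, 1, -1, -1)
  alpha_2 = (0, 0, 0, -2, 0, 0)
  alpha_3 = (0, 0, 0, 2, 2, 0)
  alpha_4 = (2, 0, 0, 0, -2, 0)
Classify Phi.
Compute the Cartan integers a_ij = 2(alpha_i, alpha_j)/(alpha_j, alpha_j); the resulting 4x4 Cartan matrix is
[[2, -1, 0, 0], [-1, 2, -1, 0], [0, -2, 2, -1], [0, 0, -1, 2]].
The roots have two lengths (squared-length ratio 2:1); the short ones are alpha_{1,2}. The associated Dynkin diagram is a chain of 4 nodes with a double edge between the middle two (F_4), so the type is F_4.

F_4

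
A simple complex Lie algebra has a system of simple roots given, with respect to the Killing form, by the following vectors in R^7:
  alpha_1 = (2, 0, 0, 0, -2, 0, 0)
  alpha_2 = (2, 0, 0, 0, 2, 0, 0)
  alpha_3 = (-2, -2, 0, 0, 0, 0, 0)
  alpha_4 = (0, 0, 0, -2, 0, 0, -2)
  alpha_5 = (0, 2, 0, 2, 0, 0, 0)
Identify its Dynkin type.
Compute the Cartan integers a_ij = 2(alpha_i, alpha_j)/(alpha_j, alpha_j); the resulting 5x5 Cartan matrix is
[[2, 0, -1, 0, 0], [0, 2, -1, 0, 0], [-1, -1, 2, 0, -1], [0, 0, 0, 2, -1], [0, 0, -1, -1, 2]].
All simple roots have the same length, so the diagram is simply laced. The associated Dynkin diagram is a chain of 3 nodes with a fork of two nodes at one end (D_5), so the type is D_5 (the algebra so(10)).

D5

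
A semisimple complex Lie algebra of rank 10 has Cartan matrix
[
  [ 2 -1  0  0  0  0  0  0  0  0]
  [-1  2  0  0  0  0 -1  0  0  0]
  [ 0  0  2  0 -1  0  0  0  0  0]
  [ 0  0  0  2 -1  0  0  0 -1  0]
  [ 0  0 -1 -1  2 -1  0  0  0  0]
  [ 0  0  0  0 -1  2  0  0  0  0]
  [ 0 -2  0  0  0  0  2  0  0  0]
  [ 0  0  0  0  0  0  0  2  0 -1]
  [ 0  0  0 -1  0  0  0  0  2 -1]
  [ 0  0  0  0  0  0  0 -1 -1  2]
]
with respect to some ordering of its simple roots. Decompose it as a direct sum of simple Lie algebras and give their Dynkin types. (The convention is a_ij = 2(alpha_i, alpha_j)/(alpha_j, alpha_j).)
The diagram associated to this matrix has two connected components: the simple roots {alpha_1, alpha_2, alpha_7} form a chain of 3 nodes with a double edge at one end; the terminal node there is the unique long simple root (C_3), and {alpha_3, alpha_4, alpha_5, alpha_6, alpha_8, alpha_9, alpha_10} form a chain of 5 nodes with a fork of two nodes at one end (D_7). A semisimple Lie algebra decomposes uniquely as the direct sum of simple ideals, one per connected component of its Dynkin diagram, so g ≅ C_3 ⊕ D_7 (dimension 21 + 91 = 112).

C_3 (sp(6)) + D_7 (so(14))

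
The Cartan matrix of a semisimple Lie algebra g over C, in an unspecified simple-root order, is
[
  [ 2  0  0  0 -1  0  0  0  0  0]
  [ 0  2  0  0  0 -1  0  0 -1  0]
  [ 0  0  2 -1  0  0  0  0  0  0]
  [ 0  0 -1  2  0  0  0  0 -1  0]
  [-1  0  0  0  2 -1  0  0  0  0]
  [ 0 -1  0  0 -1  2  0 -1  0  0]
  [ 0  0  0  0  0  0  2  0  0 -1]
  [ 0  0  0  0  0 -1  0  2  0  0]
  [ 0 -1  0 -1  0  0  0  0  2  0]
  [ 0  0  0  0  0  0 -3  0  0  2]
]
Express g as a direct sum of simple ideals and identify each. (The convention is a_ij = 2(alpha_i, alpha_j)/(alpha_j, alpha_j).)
The diagram associated to this matrix has two connected components: the simple roots {alpha_1, alpha_2, alpha_3, alpha_4, alpha_5, alpha_6, alpha_8, alpha_9} form a chain of 7 nodes with one extra node attached to the third node from one end (E_8), and {alpha_7, alpha_10} form two nodes joined by a triple edge (G_2). A semisimple Lie algebra decomposes uniquely as the direct sum of simple ideals, one per connected component of its Dynkin diagram, so g ≅ E_8 ⊕ G_2 (dimension 248 + 14 = 262).

E8 + G2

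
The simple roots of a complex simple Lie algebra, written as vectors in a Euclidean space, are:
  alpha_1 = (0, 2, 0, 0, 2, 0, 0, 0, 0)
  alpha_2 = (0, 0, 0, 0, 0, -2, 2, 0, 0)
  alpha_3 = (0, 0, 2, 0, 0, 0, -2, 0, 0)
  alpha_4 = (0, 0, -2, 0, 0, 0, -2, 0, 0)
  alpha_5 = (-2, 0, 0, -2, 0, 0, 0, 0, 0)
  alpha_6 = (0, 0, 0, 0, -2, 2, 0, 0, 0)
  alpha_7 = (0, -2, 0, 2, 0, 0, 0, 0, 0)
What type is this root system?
Compute the Cartan integers a_ij = 2(alpha_i, alpha_j)/(alpha_j, alpha_j); the resulting 7x7 Cartan matrix is
[[2, 0, 0, 0, 0, -1, -1], [0, 2, -1, -1, 0, -1, 0], [0, -1, 2, 0, 0, 0, 0], [0, -1, 0, 2, 0, 0, 0], [0, 0, 0, 0, 2, 0, -1], [-1, -1, 0, 0, 0, 2, 0], [-1, 0, 0, 0, -1, 0, 2]].
All simple roots have the same length, so the diagram is simply laced. The associated Dynkin diagram is a chain of 5 nodes with a fork of two nodes at one end (D_7), so the type is D_7 (the algebra so(14)).

D_7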